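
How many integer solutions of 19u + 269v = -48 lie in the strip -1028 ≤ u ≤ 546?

6

gcd(269, 19):
  269 = 14·19 + 3
  19 = 6·3 + 1
  3 = 3·1
so gcd(269, 19) = 1.
Back-substitute for Bézout coefficients:
  1 = 19 - 6·3
  ... = 19·(85) + 269·(-6)
Scale by -48: particular solution (-4080, 288); reduce u mod 269: (224, -16).
General solution: u = 224 + 269t, v = -16 - 19t for integer t.
-1028 ≤ 224 + 269t ≤ 546 gives t ∈ [-4, 1], which is 6 values.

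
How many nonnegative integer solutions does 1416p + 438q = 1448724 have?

14

gcd(1416, 438):
  1416 = 3*438 + 102
  438 = 4*102 + 30
  102 = 3*30 + 12
  30 = 2*12 + 6
  12 = 2*6
so gcd(1416, 438) = 6.
Back-substitute for Bézout coefficients:
  6 = 30 - 2*12
  ... = 1416*(-30) + 438*(97)
Scale by 241454: one solution is (-7243620, 23421038). Reduce p mod 73: (24, 3230).
General: p = 24 + 73t, q = 3230 - 236t.
p ≥ 0 ⇒ t ≥ 0; q ≥ 0 ⇒ t ≤ 13. So t ∈ [0, 13]: 14 solutions.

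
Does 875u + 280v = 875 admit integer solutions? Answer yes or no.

yes

gcd(875, 280) = 35  (875 = 3×280 + 35, 280 = 8×35).
35 divides 875, so integer solutions exist.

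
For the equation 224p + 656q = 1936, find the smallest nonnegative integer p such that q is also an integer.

gcd(656, 224):
  656 = 2·224 + 208
  224 = 1·208 + 16
  208 = 13·16
so gcd(656, 224) = 16.
16 divides 1936, so solutions exist.
Back-substitute for Bézout coefficients:
  16 = 224 - 1·208
  ... = 224·(3) + 656·(-1)
Scale by 1936/16 = 121: (p₀, q₀) = (363, -121).
General solution: p = 363 + 41t, q = -121 - 14t for integer t.
p ≥ 0: smallest is 363 mod 41 = 35 (at t = -8), with q = -9.

35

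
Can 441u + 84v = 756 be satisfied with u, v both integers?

yes

gcd(441, 84):
  441 = 5×84 + 21
  84 = 4×21
so gcd(441, 84) = 21.
21 divides 756, so integer solutions exist.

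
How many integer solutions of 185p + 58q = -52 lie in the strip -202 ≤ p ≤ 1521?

30

gcd(185, 58):
  185 = 3*58 + 11
  58 = 5*11 + 3
  11 = 3*3 + 2
  3 = 1*2 + 1
  2 = 2*1
so gcd(185, 58) = 1.
Back-substitute for Bézout coefficients:
  1 = 3 - 1*2
  ... = 185*(-21) + 58*(67)
Scale by -52: particular solution (1092, -3484); reduce p mod 58: (48, -154).
General solution: p = 48 + 58t, q = -154 - 185t for integer t.
-202 ≤ 48 + 58t ≤ 1521 gives t ∈ [-4, 25], which is 30 values.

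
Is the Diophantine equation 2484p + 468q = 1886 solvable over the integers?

no

gcd(2484, 468) = 36  (2484 = 5·468 + 144, 468 = 3·144 + 36, 144 = 4·36).
36 does not divide 1886 (remainder 14), so no integer solutions.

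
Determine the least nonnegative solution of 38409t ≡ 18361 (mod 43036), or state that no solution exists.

gcd(43036, 38409):
  43036 = 1×38409 + 4627
  38409 = 8×4627 + 1393
  4627 = 3×1393 + 448
  1393 = 3×448 + 49
  448 = 9×49 + 7
  49 = 7×7
so gcd(43036, 38409) = 7.
7 divides 18361, so solutions exist.
Back-substitute for Bézout coefficients:
  7 = 448 - 9×49
  ... = 38409×(-865) + 43036×(772)
So 38409×(-865) ≡ 7 (mod 43036); multiply by 2623: t ≡ -2268895 (mod 6148).
Smallest nonnegative: t = -2268895 mod 6148 = 5865.

5865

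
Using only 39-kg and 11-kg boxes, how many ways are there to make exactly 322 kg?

Need nonnegative integers with 39j + 11k = 322.
gcd(39, 11) = 1, and 39·(2) + 11·(-7) = 1.
So (j₀, k₀) = (644, -2254); general j = 644 + 11t, k = -2254 - 39t.
j ≥ 0 ⇒ t ≥ -58; k ≥ 0 ⇒ t ≤ -58. That's 1 value of t.

1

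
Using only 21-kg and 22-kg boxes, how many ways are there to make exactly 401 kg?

Need nonnegative integers with 21j + 22k = 401.
gcd(21, 22) = 1, and 21·(-1) + 22·(1) = 1.
So (j₀, k₀) = (-401, 401); general j = -401 + 22t, k = 401 - 21t.
j ≥ 0 ⇒ t ≥ 19; k ≥ 0 ⇒ t ≤ 19. That's 1 value of t.

1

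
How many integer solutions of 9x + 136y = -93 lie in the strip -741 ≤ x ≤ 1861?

19

gcd(136, 9) = 1.
By Bézout, 9*(-15) + 136*(1) = 1.
Particular solution: (35, -3).
General solution: x = 35 + 136t, y = -3 - 9t for integer t.
-741 ≤ 35 + 136t ≤ 1861 gives t ∈ [-5, 13], which is 19 values.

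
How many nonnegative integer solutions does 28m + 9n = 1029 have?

4

gcd(28, 9) = 1.
By Bézout, 28·(1) + 9·(-3) = 1.
One solution: (3, 105).
General: m = 3 + 9t, n = 105 - 28t.
m ≥ 0 ⇒ t ≥ 0; n ≥ 0 ⇒ t ≤ 3. So t ∈ [0, 3]: 4 solutions.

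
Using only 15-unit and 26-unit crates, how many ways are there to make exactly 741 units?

2

Need nonnegative integers with 15j + 26k = 741.
gcd(15, 26) = 1, and 15·(7) + 26·(-4) = 1.
So (j₀, k₀) = (5187, -2964); general j = 5187 + 26t, k = -2964 - 15t.
j ≥ 0 ⇒ t ≥ -199; k ≥ 0 ⇒ t ≤ -198. That's 2 values of t.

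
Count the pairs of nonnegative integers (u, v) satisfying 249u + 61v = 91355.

gcd(249, 61) = 1.
By Bézout, 249×(-12) + 61×(49) = 1.
One solution: (32, 1367).
General: u = 32 + 61t, v = 1367 - 249t.
u ≥ 0 ⇒ t ≥ 0; v ≥ 0 ⇒ t ≤ 5. So t ∈ [0, 5]: 6 solutions.

6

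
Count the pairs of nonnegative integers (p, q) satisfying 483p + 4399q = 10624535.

5

gcd(4399, 483):
  4399 = 9×483 + 52
  483 = 9×52 + 15
  52 = 3×15 + 7
  15 = 2×7 + 1
  7 = 7×1
so gcd(4399, 483) = 1.
Back-substitute for Bézout coefficients:
  1 = 15 - 2×7
  ... = 483×(592) + 4399×(-65)
Scale by 10624535: one solution is (6289724720, -690594775). Reduce p mod 4399: (3727, 2006).
General: p = 3727 + 4399t, q = 2006 - 483t.
p ≥ 0 ⇒ t ≥ 0; q ≥ 0 ⇒ t ≤ 4. So t ∈ [0, 4]: 5 solutions.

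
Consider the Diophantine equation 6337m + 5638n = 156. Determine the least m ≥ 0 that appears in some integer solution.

gcd(6337, 5638):
  6337 = 1*5638 + 699
  5638 = 8*699 + 46
  699 = 15*46 + 9
  46 = 5*9 + 1
  9 = 9*1
so gcd(6337, 5638) = 1.
1 divides 156, so solutions exist.
Back-substitute for Bézout coefficients:
  1 = 46 - 5*9
  ... = 6337*(-613) + 5638*(689)
Scale by 156/1 = 156: (m₀, n₀) = (-95628, 107484).
General solution: m = -95628 + 5638t, n = 107484 - 6337t for integer t.
m ≥ 0: smallest is -95628 mod 5638 = 218 (at t = 17), with n = -245.

218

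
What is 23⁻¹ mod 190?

157

gcd(190, 23) = 1.
By Bézout, 23×(-33) + 190×(4) = 1.
So 23×-33 ≡ 1 (mod 190), and -33 mod 190 = 157.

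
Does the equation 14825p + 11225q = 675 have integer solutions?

yes

gcd(14825, 11225):
  14825 = 1×11225 + 3600
  11225 = 3×3600 + 425
  3600 = 8×425 + 200
  425 = 2×200 + 25
  200 = 8×25
so gcd(14825, 11225) = 25.
25 divides 675, so integer solutions exist.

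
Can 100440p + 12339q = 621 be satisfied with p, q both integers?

gcd(100440, 12339) = 27  (100440 = 8·12339 + 1728, 12339 = 7·1728 + 243, 1728 = 7·243 + 27, 243 = 9·27).
27 divides 621, so integer solutions exist.

yes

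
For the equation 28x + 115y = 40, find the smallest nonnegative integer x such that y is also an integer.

100

gcd(115, 28) = 1  (115 = 4·28 + 3, 28 = 9·3 + 1, 3 = 3·1).
1 divides 40, so solutions exist.
Back-substituting, 28·(37) + 115·(-9) = 1.
Scale by 40/1 = 40: (x₀, y₀) = (1480, -360).
General solution: x = 1480 + 115t, y = -360 - 28t for integer t.
x ≥ 0: smallest is 1480 mod 115 = 100 (at t = -12), with y = -24.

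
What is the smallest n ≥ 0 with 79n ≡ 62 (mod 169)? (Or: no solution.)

127

gcd(169, 79) = 1.
1 divides 62, so solutions exist.
By Bézout, 79·(-77) + 169·(36) = 1.
So 79·(-77) ≡ 1 (mod 169); multiply by 62: n ≡ -4774 (mod 169).
Smallest nonnegative: n = -4774 mod 169 = 127.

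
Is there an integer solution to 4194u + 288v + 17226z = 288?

gcd(4194, 288) = 18  (4194 = 14*288 + 162, 288 = 1*162 + 126, 162 = 1*126 + 36, 126 = 3*36 + 18, 36 = 2*18).
gcd(18, 17226) = 18.
18 divides 288, so integer solutions exist.

yes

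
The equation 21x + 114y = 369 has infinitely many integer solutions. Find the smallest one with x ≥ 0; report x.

gcd(114, 21) = 3.
3 divides 369, so solutions exist.
By Bézout, 21·(11) + 114·(-2) = 3.
Scale by 369/3 = 123: (x₀, y₀) = (1353, -246).
General solution: x = 1353 + 38t, y = -246 - 7t for integer t.
x ≥ 0: smallest is 1353 mod 38 = 23 (at t = -35), with y = -1.

23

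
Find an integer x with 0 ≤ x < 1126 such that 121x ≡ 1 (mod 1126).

gcd(1126, 121) = 1.
By Bézout, 121·(-335) + 1126·(36) = 1.
So 121·-335 ≡ 1 (mod 1126), and -335 mod 1126 = 791.

791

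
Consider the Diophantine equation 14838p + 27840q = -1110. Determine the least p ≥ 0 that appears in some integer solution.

2895

gcd(27840, 14838):
  27840 = 1*14838 + 13002
  14838 = 1*13002 + 1836
  13002 = 7*1836 + 150
  1836 = 12*150 + 36
  150 = 4*36 + 6
  36 = 6*6
so gcd(27840, 14838) = 6.
6 divides -1110, so solutions exist.
Back-substitute for Bézout coefficients:
  6 = 150 - 4*36
  ... = 14838*(-743) + 27840*(396)
Scale by -1110/6 = -185: (p₀, q₀) = (137455, -73260).
General solution: p = 137455 + 4640t, q = -73260 - 2473t for integer t.
p ≥ 0: smallest is 137455 mod 4640 = 2895 (at t = -29), with q = -1543.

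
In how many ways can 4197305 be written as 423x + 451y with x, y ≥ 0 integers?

gcd(451, 423):
  451 = 1×423 + 28
  423 = 15×28 + 3
  28 = 9×3 + 1
  3 = 3×1
so gcd(451, 423) = 1.
Back-substitute for Bézout coefficients:
  1 = 28 - 9×3
  ... = 423×(-145) + 451×(136)
Scale by 4197305: one solution is (-608609225, 570833480). Reduce x mod 451: (392, 8939).
General: x = 392 + 451t, y = 8939 - 423t.
x ≥ 0 ⇒ t ≥ 0; y ≥ 0 ⇒ t ≤ 21. So t ∈ [0, 21]: 22 solutions.

22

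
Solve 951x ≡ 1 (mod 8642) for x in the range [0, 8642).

gcd(8642, 951) = 1  (8642 = 9·951 + 83, 951 = 11·83 + 38, 83 = 2·38 + 7, 38 = 5·7 + 3, 7 = 2·3 + 1, 3 = 3·1).
Back-substituting, 951·(-2499) + 8642·(275) = 1.
So 951·-2499 ≡ 1 (mod 8642), and -2499 mod 8642 = 6143.

6143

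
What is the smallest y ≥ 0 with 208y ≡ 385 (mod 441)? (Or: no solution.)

322

gcd(441, 208):
  441 = 2×208 + 25
  208 = 8×25 + 8
  25 = 3×8 + 1
  8 = 8×1
so gcd(441, 208) = 1.
1 divides 385, so solutions exist.
Back-substitute for Bézout coefficients:
  1 = 25 - 3×8
  ... = 208×(-53) + 441×(25)
So 208×(-53) ≡ 1 (mod 441); multiply by 385: y ≡ -20405 (mod 441).
Smallest nonnegative: y = -20405 mod 441 = 322.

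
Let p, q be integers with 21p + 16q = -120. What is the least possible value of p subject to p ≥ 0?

8

gcd(21, 16):
  21 = 1×16 + 5
  16 = 3×5 + 1
  5 = 5×1
so gcd(21, 16) = 1.
1 divides -120, so solutions exist.
Back-substitute for Bézout coefficients:
  1 = 16 - 3×5
  ... = 21×(-3) + 16×(4)
Scale by -120/1 = -120: (p₀, q₀) = (360, -480).
General solution: p = 360 + 16t, q = -480 - 21t for integer t.
p ≥ 0: smallest is 360 mod 16 = 8 (at t = -22), with q = -18.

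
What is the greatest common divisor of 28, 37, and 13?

1

gcd(37, 28):
  37 = 1·28 + 9
  28 = 3·9 + 1
  9 = 9·1
so gcd(37, 28) = 1.
gcd(1, 13) = 1.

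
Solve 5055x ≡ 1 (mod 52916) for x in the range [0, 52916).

46363

gcd(52916, 5055) = 1.
By Bézout, 5055×(-6553) + 52916×(626) = 1.
So 5055×-6553 ≡ 1 (mod 52916), and -6553 mod 52916 = 46363.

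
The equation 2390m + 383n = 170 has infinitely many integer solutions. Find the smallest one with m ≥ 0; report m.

210

gcd(2390, 383) = 1.
1 divides 170, so solutions exist.
By Bézout, 2390×(-179) + 383×(1117) = 1.
Scale by 170/1 = 170: (m₀, n₀) = (-30430, 189890).
General solution: m = -30430 + 383t, n = 189890 - 2390t for integer t.
m ≥ 0: smallest is -30430 mod 383 = 210 (at t = 80), with n = -1310.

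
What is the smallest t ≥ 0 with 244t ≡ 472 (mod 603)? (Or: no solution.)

427

gcd(603, 244):
  603 = 2*244 + 115
  244 = 2*115 + 14
  115 = 8*14 + 3
  14 = 4*3 + 2
  3 = 1*2 + 1
  2 = 2*1
so gcd(603, 244) = 1.
1 divides 472, so solutions exist.
Back-substitute for Bézout coefficients:
  1 = 3 - 1*2
  ... = 244*(-215) + 603*(87)
So 244*(-215) ≡ 1 (mod 603); multiply by 472: t ≡ -101480 (mod 603).
Smallest nonnegative: t = -101480 mod 603 = 427.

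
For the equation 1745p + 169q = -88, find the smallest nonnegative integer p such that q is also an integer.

gcd(1745, 169):
  1745 = 10×169 + 55
  169 = 3×55 + 4
  55 = 13×4 + 3
  4 = 1×3 + 1
  3 = 3×1
so gcd(1745, 169) = 1.
1 divides -88, so solutions exist.
Back-substitute for Bézout coefficients:
  1 = 4 - 1×3
  ... = 1745×(-43) + 169×(444)
Scale by -88/1 = -88: (p₀, q₀) = (3784, -39072).
General solution: p = 3784 + 169t, q = -39072 - 1745t for integer t.
p ≥ 0: smallest is 3784 mod 169 = 66 (at t = -22), with q = -682.

66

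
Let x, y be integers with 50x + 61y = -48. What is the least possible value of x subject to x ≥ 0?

gcd(61, 50):
  61 = 1×50 + 11
  50 = 4×11 + 6
  11 = 1×6 + 5
  6 = 1×5 + 1
  5 = 5×1
so gcd(61, 50) = 1.
1 divides -48, so solutions exist.
Back-substitute for Bézout coefficients:
  1 = 6 - 1×5
  ... = 50×(11) + 61×(-9)
Scale by -48/1 = -48: (x₀, y₀) = (-528, 432).
General solution: x = -528 + 61t, y = 432 - 50t for integer t.
x ≥ 0: smallest is -528 mod 61 = 21 (at t = 9), with y = -18.

21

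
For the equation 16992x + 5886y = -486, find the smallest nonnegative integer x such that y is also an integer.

gcd(16992, 5886):
  16992 = 2*5886 + 5220
  5886 = 1*5220 + 666
  5220 = 7*666 + 558
  666 = 1*558 + 108
  558 = 5*108 + 18
  108 = 6*18
so gcd(16992, 5886) = 18.
18 divides -486, so solutions exist.
Back-substitute for Bézout coefficients:
  18 = 558 - 5*108
  ... = 16992*(53) + 5886*(-153)
Scale by -486/18 = -27: (x₀, y₀) = (-1431, 4131).
General solution: x = -1431 + 327t, y = 4131 - 944t for integer t.
x ≥ 0: smallest is -1431 mod 327 = 204 (at t = 5), with y = -589.

204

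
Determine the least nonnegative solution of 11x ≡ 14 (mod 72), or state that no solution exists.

gcd(72, 11):
  72 = 6×11 + 6
  11 = 1×6 + 5
  6 = 1×5 + 1
  5 = 5×1
so gcd(72, 11) = 1.
1 divides 14, so solutions exist.
Back-substitute for Bézout coefficients:
  1 = 6 - 1×5
  ... = 11×(-13) + 72×(2)
So 11×(-13) ≡ 1 (mod 72); multiply by 14: x ≡ -182 (mod 72).
Smallest nonnegative: x = -182 mod 72 = 34.

34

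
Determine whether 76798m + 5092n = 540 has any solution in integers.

gcd(76798, 5092) = 38  (76798 = 15×5092 + 418, 5092 = 12×418 + 76, 418 = 5×76 + 38, 76 = 2×38).
38 does not divide 540 (remainder 8), so no integer solutions.

no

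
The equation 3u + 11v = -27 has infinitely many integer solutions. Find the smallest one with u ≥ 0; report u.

2

gcd(11, 3):
  11 = 3·3 + 2
  3 = 1·2 + 1
  2 = 2·1
so gcd(11, 3) = 1.
1 divides -27, so solutions exist.
Back-substitute for Bézout coefficients:
  1 = 3 - 1·2
  ... = 3·(4) + 11·(-1)
Scale by -27/1 = -27: (u₀, v₀) = (-108, 27).
General solution: u = -108 + 11t, v = 27 - 3t for integer t.
u ≥ 0: smallest is -108 mod 11 = 2 (at t = 10), with v = -3.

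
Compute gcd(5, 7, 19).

gcd(7, 5):
  7 = 1*5 + 2
  5 = 2*2 + 1
  2 = 2*1
so gcd(7, 5) = 1.
gcd(1, 19) = 1.

1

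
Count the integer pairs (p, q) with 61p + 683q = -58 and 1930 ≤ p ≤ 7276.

gcd(683, 61) = 1.
By Bézout, 61*(56) + 683*(-5) = 1.
Particular solution: (167, -15).
General solution: p = 167 + 683t, q = -15 - 61t for integer t.
1930 ≤ 167 + 683t ≤ 7276 gives t ∈ [3, 10], which is 8 values.

8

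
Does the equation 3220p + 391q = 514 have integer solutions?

no

gcd(3220, 391) = 23  (3220 = 8×391 + 92, 391 = 4×92 + 23, 92 = 4×23).
23 does not divide 514 (remainder 8), so no integer solutions.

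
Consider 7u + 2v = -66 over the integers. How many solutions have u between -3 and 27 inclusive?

15

gcd(7, 2) = 1.
By Bézout, 7*(1) + 2*(-3) = 1.
Particular solution: (0, -33).
General solution: u = 0 + 2t, v = -33 - 7t for integer t.
-3 ≤ 0 + 2t ≤ 27 gives t ∈ [-1, 13], which is 15 values.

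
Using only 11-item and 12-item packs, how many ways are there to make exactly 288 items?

Need nonnegative integers with 11j + 12k = 288.
gcd(11, 12) = 1, and 11·(-1) + 12·(1) = 1.
So (j₀, k₀) = (-288, 288); general j = -288 + 12t, k = 288 - 11t.
j ≥ 0 ⇒ t ≥ 24; k ≥ 0 ⇒ t ≤ 26. That's 3 values of t.

3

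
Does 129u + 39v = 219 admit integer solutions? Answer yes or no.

gcd(129, 39) = 3  (129 = 3·39 + 12, 39 = 3·12 + 3, 12 = 4·3).
3 divides 219, so integer solutions exist.

yes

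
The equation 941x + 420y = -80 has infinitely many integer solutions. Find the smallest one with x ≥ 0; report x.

20

gcd(941, 420):
  941 = 2*420 + 101
  420 = 4*101 + 16
  101 = 6*16 + 5
  16 = 3*5 + 1
  5 = 5*1
so gcd(941, 420) = 1.
1 divides -80, so solutions exist.
Back-substitute for Bézout coefficients:
  1 = 16 - 3*5
  ... = 941*(-79) + 420*(177)
Scale by -80/1 = -80: (x₀, y₀) = (6320, -14160).
General solution: x = 6320 + 420t, y = -14160 - 941t for integer t.
x ≥ 0: smallest is 6320 mod 420 = 20 (at t = -15), with y = -45.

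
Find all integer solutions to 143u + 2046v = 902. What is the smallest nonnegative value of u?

178

gcd(2046, 143):
  2046 = 14*143 + 44
  143 = 3*44 + 11
  44 = 4*11
so gcd(2046, 143) = 11.
11 divides 902, so solutions exist.
Back-substitute for Bézout coefficients:
  11 = 143 - 3*44
  ... = 143*(43) + 2046*(-3)
Scale by 902/11 = 82: (u₀, v₀) = (3526, -246).
General solution: u = 3526 + 186t, v = -246 - 13t for integer t.
u ≥ 0: smallest is 3526 mod 186 = 178 (at t = -18), with v = -12.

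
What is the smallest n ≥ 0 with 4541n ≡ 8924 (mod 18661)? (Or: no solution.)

gcd(18661, 4541) = 1.
1 divides 8924, so solutions exist.
By Bézout, 4541×(-3567) + 18661×(868) = 1.
So 4541×(-3567) ≡ 1 (mod 18661); multiply by 8924: n ≡ -31831908 (mod 18661).
Smallest nonnegative: n = -31831908 mod 18661 = 3758.

3758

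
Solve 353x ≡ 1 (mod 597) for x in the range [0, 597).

482

gcd(597, 353):
  597 = 1·353 + 244
  353 = 1·244 + 109
  244 = 2·109 + 26
  109 = 4·26 + 5
  26 = 5·5 + 1
  5 = 5·1
so gcd(597, 353) = 1.
Back-substitute for Bézout coefficients:
  1 = 26 - 5·5
  ... = 353·(-115) + 597·(68)
So 353·-115 ≡ 1 (mod 597), and -115 mod 597 = 482.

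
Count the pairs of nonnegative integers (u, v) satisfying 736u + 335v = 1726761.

7

gcd(736, 335) = 1  (736 = 2*335 + 66, 335 = 5*66 + 5, 66 = 13*5 + 1, 5 = 5*1).
Back-substituting, 736*(66) + 335*(-145) = 1.
Scale by 1726761: one solution is (113966226, -250380345). Reduce u mod 335: (231, 4647).
General: u = 231 + 335t, v = 4647 - 736t.
u ≥ 0 ⇒ t ≥ 0; v ≥ 0 ⇒ t ≤ 6. So t ∈ [0, 6]: 7 solutions.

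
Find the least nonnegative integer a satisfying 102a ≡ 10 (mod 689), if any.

gcd(689, 102) = 1.
1 divides 10, so solutions exist.
By Bézout, 102*(331) + 689*(-49) = 1.
So 102*(331) ≡ 1 (mod 689); multiply by 10: a ≡ 3310 (mod 689).
Smallest nonnegative: a = 3310 mod 689 = 554.

554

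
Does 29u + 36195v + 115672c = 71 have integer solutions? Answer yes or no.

gcd(36195, 29) = 1.
gcd(1, 115672) = 1.
1 divides 71, so integer solutions exist.

yes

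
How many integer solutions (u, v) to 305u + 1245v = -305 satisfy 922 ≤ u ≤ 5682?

19

gcd(1245, 305) = 5.
By Bézout, 305·(49) + 1245·(-12) = 5.
Particular solution: (248, -61).
General solution: u = 248 + 249t, v = -61 - 61t for integer t.
922 ≤ 248 + 249t ≤ 5682 gives t ∈ [3, 21], which is 19 values.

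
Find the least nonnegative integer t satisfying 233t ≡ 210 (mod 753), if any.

gcd(753, 233) = 1.
1 divides 210, so solutions exist.
By Bézout, 233*(-265) + 753*(82) = 1.
So 233*(-265) ≡ 1 (mod 753); multiply by 210: t ≡ -55650 (mod 753).
Smallest nonnegative: t = -55650 mod 753 = 72.

72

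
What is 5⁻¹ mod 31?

25

gcd(31, 5) = 1  (31 = 6·5 + 1, 5 = 5·1).
Back-substituting, 5·(-6) + 31·(1) = 1.
So 5·-6 ≡ 1 (mod 31), and -6 mod 31 = 25.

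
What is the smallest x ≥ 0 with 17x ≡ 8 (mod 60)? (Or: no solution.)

gcd(60, 17):
  60 = 3·17 + 9
  17 = 1·9 + 8
  9 = 1·8 + 1
  8 = 8·1
so gcd(60, 17) = 1.
1 divides 8, so solutions exist.
Back-substitute for Bézout coefficients:
  1 = 9 - 1·8
  ... = 17·(-7) + 60·(2)
So 17·(-7) ≡ 1 (mod 60); multiply by 8: x ≡ -56 (mod 60).
Smallest nonnegative: x = -56 mod 60 = 4.

4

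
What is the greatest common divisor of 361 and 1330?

19

gcd(1330, 361) = 19  (1330 = 3*361 + 247, 361 = 1*247 + 114, 247 = 2*114 + 19, 114 = 6*19).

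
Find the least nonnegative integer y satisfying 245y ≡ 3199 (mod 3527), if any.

920

gcd(3527, 245):
  3527 = 14×245 + 97
  245 = 2×97 + 51
  97 = 1×51 + 46
  51 = 1×46 + 5
  46 = 9×5 + 1
  5 = 5×1
so gcd(3527, 245) = 1.
1 divides 3199, so solutions exist.
Back-substitute for Bézout coefficients:
  1 = 46 - 9×5
  ... = 245×(-691) + 3527×(48)
So 245×(-691) ≡ 1 (mod 3527); multiply by 3199: y ≡ -2210509 (mod 3527).
Smallest nonnegative: y = -2210509 mod 3527 = 920.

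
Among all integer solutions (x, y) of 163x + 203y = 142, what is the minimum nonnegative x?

gcd(203, 163):
  203 = 1·163 + 40
  163 = 4·40 + 3
  40 = 13·3 + 1
  3 = 3·1
so gcd(203, 163) = 1.
1 divides 142, so solutions exist.
Back-substitute for Bézout coefficients:
  1 = 40 - 13·3
  ... = 163·(-66) + 203·(53)
Scale by 142/1 = 142: (x₀, y₀) = (-9372, 7526).
General solution: x = -9372 + 203t, y = 7526 - 163t for integer t.
x ≥ 0: smallest is -9372 mod 203 = 169 (at t = 47), with y = -135.

169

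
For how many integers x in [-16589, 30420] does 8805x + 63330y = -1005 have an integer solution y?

11

gcd(63330, 8805) = 15  (63330 = 7*8805 + 1695, 8805 = 5*1695 + 330, 1695 = 5*330 + 45, 330 = 7*45 + 15, 45 = 3*15).
Back-substituting, 8805*(1345) + 63330*(-187) = 15.
Scale by -67: particular solution (-90115, 12529); reduce x mod 4222: (2769, -385).
General solution: x = 2769 + 4222t, y = -385 - 587t for integer t.
-16589 ≤ 2769 + 4222t ≤ 30420 gives t ∈ [-4, 6], which is 11 values.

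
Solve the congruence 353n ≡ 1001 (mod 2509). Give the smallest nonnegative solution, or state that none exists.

806

gcd(2509, 353) = 1.
1 divides 1001, so solutions exist.
By Bézout, 353×(462) + 2509×(-65) = 1.
So 353×(462) ≡ 1 (mod 2509); multiply by 1001: n ≡ 462462 (mod 2509).
Smallest nonnegative: n = 462462 mod 2509 = 806.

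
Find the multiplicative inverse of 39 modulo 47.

gcd(47, 39) = 1.
By Bézout, 39·(-6) + 47·(5) = 1.
So 39·-6 ≡ 1 (mod 47), and -6 mod 47 = 41.

41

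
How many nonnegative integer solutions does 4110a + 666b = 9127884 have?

20

gcd(4110, 666):
  4110 = 6·666 + 114
  666 = 5·114 + 96
  114 = 1·96 + 18
  96 = 5·18 + 6
  18 = 3·6
so gcd(4110, 666) = 6.
Back-substitute for Bézout coefficients:
  6 = 96 - 5·18
  ... = 4110·(-35) + 666·(216)
Scale by 1521314: one solution is (-53245990, 328603824). Reduce a mod 111: (44, 13434).
General: a = 44 + 111t, b = 13434 - 685t.
a ≥ 0 ⇒ t ≥ 0; b ≥ 0 ⇒ t ≤ 19. So t ∈ [0, 19]: 20 solutions.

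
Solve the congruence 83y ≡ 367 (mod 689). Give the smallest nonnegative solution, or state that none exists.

gcd(689, 83) = 1.
1 divides 367, so solutions exist.
By Bézout, 83*(-83) + 689*(10) = 1.
So 83*(-83) ≡ 1 (mod 689); multiply by 367: y ≡ -30461 (mod 689).
Smallest nonnegative: y = -30461 mod 689 = 544.

544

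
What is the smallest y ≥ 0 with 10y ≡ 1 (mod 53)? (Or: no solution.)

gcd(53, 10):
  53 = 5·10 + 3
  10 = 3·3 + 1
  3 = 3·1
so gcd(53, 10) = 1.
1 divides 1, so solutions exist.
Back-substitute for Bézout coefficients:
  1 = 10 - 3·3
  ... = 10·(16) + 53·(-3)
So 10·(16) ≡ 1 (mod 53); multiply by 1: y ≡ 16 (mod 53).
Smallest nonnegative: y = 16 mod 53 = 16.

16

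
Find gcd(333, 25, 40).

gcd(333, 25) = 1  (333 = 13×25 + 8, 25 = 3×8 + 1, 8 = 8×1).
gcd(1, 40) = 1.

1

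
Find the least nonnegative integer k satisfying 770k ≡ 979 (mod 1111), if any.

46

gcd(1111, 770) = 11  (1111 = 1·770 + 341, 770 = 2·341 + 88, 341 = 3·88 + 77, 88 = 1·77 + 11, 77 = 7·11).
11 divides 979, so solutions exist.
Back-substituting, 770·(13) + 1111·(-9) = 11.
So 770·(13) ≡ 11 (mod 1111); multiply by 89: k ≡ 1157 (mod 101).
Smallest nonnegative: k = 1157 mod 101 = 46.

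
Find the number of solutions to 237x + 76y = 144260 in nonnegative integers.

8

gcd(237, 76) = 1  (237 = 3×76 + 9, 76 = 8×9 + 4, 9 = 2×4 + 1, 4 = 4×1).
Back-substituting, 237×(17) + 76×(-53) = 1.
Scale by 144260: one solution is (2452420, -7645780). Reduce x mod 76: (52, 1736).
General: x = 52 + 76t, y = 1736 - 237t.
x ≥ 0 ⇒ t ≥ 0; y ≥ 0 ⇒ t ≤ 7. So t ∈ [0, 7]: 8 solutions.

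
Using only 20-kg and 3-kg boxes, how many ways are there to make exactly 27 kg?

Need nonnegative integers with 20j + 3k = 27.
gcd(20, 3) = 1, and 20·(-1) + 3·(7) = 1.
So (j₀, k₀) = (-27, 189); general j = -27 + 3t, k = 189 - 20t.
j ≥ 0 ⇒ t ≥ 9; k ≥ 0 ⇒ t ≤ 9. That's 1 value of t.

1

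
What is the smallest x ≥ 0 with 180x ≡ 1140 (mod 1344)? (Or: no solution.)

81

gcd(1344, 180) = 12  (1344 = 7×180 + 84, 180 = 2×84 + 12, 84 = 7×12).
12 divides 1140, so solutions exist.
Back-substituting, 180×(15) + 1344×(-2) = 12.
So 180×(15) ≡ 12 (mod 1344); multiply by 95: x ≡ 1425 (mod 112).
Smallest nonnegative: x = 1425 mod 112 = 81.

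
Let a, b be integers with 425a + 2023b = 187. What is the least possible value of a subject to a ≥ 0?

gcd(2023, 425) = 17  (2023 = 4*425 + 323, 425 = 1*323 + 102, 323 = 3*102 + 17, 102 = 6*17).
17 divides 187, so solutions exist.
Back-substituting, 425*(-19) + 2023*(4) = 17.
Scale by 187/17 = 11: (a₀, b₀) = (-209, 44).
General solution: a = -209 + 119t, b = 44 - 25t for integer t.
a ≥ 0: smallest is -209 mod 119 = 29 (at t = 2), with b = -6.

29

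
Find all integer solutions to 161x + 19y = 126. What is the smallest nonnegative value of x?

gcd(161, 19) = 1  (161 = 8*19 + 9, 19 = 2*9 + 1, 9 = 9*1).
1 divides 126, so solutions exist.
Back-substituting, 161*(-2) + 19*(17) = 1.
Scale by 126/1 = 126: (x₀, y₀) = (-252, 2142).
General solution: x = -252 + 19t, y = 2142 - 161t for integer t.
x ≥ 0: smallest is -252 mod 19 = 14 (at t = 14), with y = -112.

14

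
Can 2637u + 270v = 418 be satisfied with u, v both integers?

no

gcd(2637, 270) = 9  (2637 = 9×270 + 207, 270 = 1×207 + 63, 207 = 3×63 + 18, 63 = 3×18 + 9, 18 = 2×9).
9 does not divide 418 (remainder 4), so no integer solutions.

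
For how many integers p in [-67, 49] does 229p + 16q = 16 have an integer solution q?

8

gcd(229, 16) = 1  (229 = 14·16 + 5, 16 = 3·5 + 1, 5 = 5·1).
Back-substituting, 229·(-3) + 16·(43) = 1.
Scale by 16: particular solution (-48, 688); reduce p mod 16: (0, 1).
General solution: p = 0 + 16t, q = 1 - 229t for integer t.
-67 ≤ 0 + 16t ≤ 49 gives t ∈ [-4, 3], which is 8 values.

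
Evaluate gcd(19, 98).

1

gcd(98, 19) = 1  (98 = 5·19 + 3, 19 = 6·3 + 1, 3 = 3·1).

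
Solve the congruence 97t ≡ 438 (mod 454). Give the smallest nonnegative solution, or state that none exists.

56

gcd(454, 97) = 1  (454 = 4×97 + 66, 97 = 1×66 + 31, 66 = 2×31 + 4, 31 = 7×4 + 3, 4 = 1×3 + 1, 3 = 3×1).
1 divides 438, so solutions exist.
Back-substituting, 97×(-117) + 454×(25) = 1.
So 97×(-117) ≡ 1 (mod 454); multiply by 438: t ≡ -51246 (mod 454).
Smallest nonnegative: t = -51246 mod 454 = 56.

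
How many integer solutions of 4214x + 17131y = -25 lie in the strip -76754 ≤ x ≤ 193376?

16

gcd(17131, 4214) = 1.
By Bézout, 4214*(2118) + 17131*(-521) = 1.
Particular solution: (15574, -3831).
General solution: x = 15574 + 17131t, y = -3831 - 4214t for integer t.
-76754 ≤ 15574 + 17131t ≤ 193376 gives t ∈ [-5, 10], which is 16 values.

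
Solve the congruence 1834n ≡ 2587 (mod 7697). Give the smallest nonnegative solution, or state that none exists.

gcd(7697, 1834) = 1.
1 divides 2587, so solutions exist.
By Bézout, 1834*(-2388) + 7697*(569) = 1.
So 1834*(-2388) ≡ 1 (mod 7697); multiply by 2587: n ≡ -6177756 (mod 7697).
Smallest nonnegative: n = -6177756 mod 7697 = 2935.

2935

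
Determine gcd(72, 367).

1

gcd(367, 72):
  367 = 5*72 + 7
  72 = 10*7 + 2
  7 = 3*2 + 1
  2 = 2*1
so gcd(367, 72) = 1.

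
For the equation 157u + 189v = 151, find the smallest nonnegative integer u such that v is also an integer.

13

gcd(189, 157) = 1.
1 divides 151, so solutions exist.
By Bézout, 157×(-65) + 189×(54) = 1.
Scale by 151/1 = 151: (u₀, v₀) = (-9815, 8154).
General solution: u = -9815 + 189t, v = 8154 - 157t for integer t.
u ≥ 0: smallest is -9815 mod 189 = 13 (at t = 52), with v = -10.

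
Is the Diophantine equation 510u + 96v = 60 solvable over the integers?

gcd(510, 96) = 6.
6 divides 60, so integer solutions exist.

yes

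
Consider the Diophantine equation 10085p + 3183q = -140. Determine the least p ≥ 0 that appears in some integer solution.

71

gcd(10085, 3183) = 1  (10085 = 3·3183 + 536, 3183 = 5·536 + 503, 536 = 1·503 + 33, 503 = 15·33 + 8, 33 = 4·8 + 1, 8 = 8·1).
1 divides -140, so solutions exist.
Back-substituting, 10085·(386) + 3183·(-1223) = 1.
Scale by -140/1 = -140: (p₀, q₀) = (-54040, 171220).
General solution: p = -54040 + 3183t, q = 171220 - 10085t for integer t.
p ≥ 0: smallest is -54040 mod 3183 = 71 (at t = 17), with q = -225.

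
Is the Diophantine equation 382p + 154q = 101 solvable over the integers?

gcd(382, 154) = 2.
2 does not divide 101 (remainder 1), so no integer solutions.

no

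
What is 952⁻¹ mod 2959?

gcd(2959, 952) = 1.
By Bézout, 952×(948) + 2959×(-305) = 1.
So 952×948 ≡ 1 (mod 2959), and 948 mod 2959 = 948.

948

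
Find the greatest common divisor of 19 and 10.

gcd(19, 10):
  19 = 1·10 + 9
  10 = 1·9 + 1
  9 = 9·1
so gcd(19, 10) = 1.

1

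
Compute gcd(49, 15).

1

gcd(49, 15) = 1  (49 = 3*15 + 4, 15 = 3*4 + 3, 4 = 1*3 + 1, 3 = 3*1).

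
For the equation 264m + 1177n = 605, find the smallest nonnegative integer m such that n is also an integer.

87

gcd(1177, 264):
  1177 = 4*264 + 121
  264 = 2*121 + 22
  121 = 5*22 + 11
  22 = 2*11
so gcd(1177, 264) = 11.
11 divides 605, so solutions exist.
Back-substitute for Bézout coefficients:
  11 = 121 - 5*22
  ... = 264*(-49) + 1177*(11)
Scale by 605/11 = 55: (m₀, n₀) = (-2695, 605).
General solution: m = -2695 + 107t, n = 605 - 24t for integer t.
m ≥ 0: smallest is -2695 mod 107 = 87 (at t = 26), with n = -19.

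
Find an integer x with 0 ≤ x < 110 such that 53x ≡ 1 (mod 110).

27

gcd(110, 53) = 1  (110 = 2×53 + 4, 53 = 13×4 + 1, 4 = 4×1).
Back-substituting, 53×(27) + 110×(-13) = 1.
So 53×27 ≡ 1 (mod 110), and 27 mod 110 = 27.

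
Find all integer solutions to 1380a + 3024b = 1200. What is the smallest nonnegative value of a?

gcd(3024, 1380):
  3024 = 2*1380 + 264
  1380 = 5*264 + 60
  264 = 4*60 + 24
  60 = 2*24 + 12
  24 = 2*12
so gcd(3024, 1380) = 12.
12 divides 1200, so solutions exist.
Back-substitute for Bézout coefficients:
  12 = 60 - 2*24
  ... = 1380*(103) + 3024*(-47)
Scale by 1200/12 = 100: (a₀, b₀) = (10300, -4700).
General solution: a = 10300 + 252t, b = -4700 - 115t for integer t.
a ≥ 0: smallest is 10300 mod 252 = 220 (at t = -40), with b = -100.

220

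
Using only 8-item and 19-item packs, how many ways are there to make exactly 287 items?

Need nonnegative integers with 8j + 19k = 287.
gcd(8, 19) = 1, and 8·(-7) + 19·(3) = 1.
So (j₀, k₀) = (-2009, 861); general j = -2009 + 19t, k = 861 - 8t.
j ≥ 0 ⇒ t ≥ 106; k ≥ 0 ⇒ t ≤ 107. That's 2 values of t.

2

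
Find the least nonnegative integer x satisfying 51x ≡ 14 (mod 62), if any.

10

gcd(62, 51):
  62 = 1×51 + 11
  51 = 4×11 + 7
  11 = 1×7 + 4
  7 = 1×4 + 3
  4 = 1×3 + 1
  3 = 3×1
so gcd(62, 51) = 1.
1 divides 14, so solutions exist.
Back-substitute for Bézout coefficients:
  1 = 4 - 1×3
  ... = 51×(-17) + 62×(14)
So 51×(-17) ≡ 1 (mod 62); multiply by 14: x ≡ -238 (mod 62).
Smallest nonnegative: x = -238 mod 62 = 10.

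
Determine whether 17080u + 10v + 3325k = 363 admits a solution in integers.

no

gcd(17080, 10):
  17080 = 1708×10
so gcd(17080, 10) = 10.
gcd(10, 3325) = 5.
5 does not divide 363 (remainder 3), so no integer solutions.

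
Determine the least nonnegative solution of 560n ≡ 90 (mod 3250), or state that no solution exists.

64

gcd(3250, 560) = 10  (3250 = 5*560 + 450, 560 = 1*450 + 110, 450 = 4*110 + 10, 110 = 11*10).
10 divides 90, so solutions exist.
Back-substituting, 560*(-29) + 3250*(5) = 10.
So 560*(-29) ≡ 10 (mod 3250); multiply by 9: n ≡ -261 (mod 325).
Smallest nonnegative: n = -261 mod 325 = 64.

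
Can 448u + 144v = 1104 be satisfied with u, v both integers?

yes

gcd(448, 144) = 16  (448 = 3×144 + 16, 144 = 9×16).
16 divides 1104, so integer solutions exist.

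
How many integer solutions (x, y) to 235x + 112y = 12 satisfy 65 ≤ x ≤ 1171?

9

gcd(235, 112) = 1.
By Bézout, 235·(51) + 112·(-107) = 1.
Particular solution: (52, -109).
General solution: x = 52 + 112t, y = -109 - 235t for integer t.
65 ≤ 52 + 112t ≤ 1171 gives t ∈ [1, 9], which is 9 values.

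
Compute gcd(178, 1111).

1

gcd(1111, 178) = 1  (1111 = 6·178 + 43, 178 = 4·43 + 6, 43 = 7·6 + 1, 6 = 6·1).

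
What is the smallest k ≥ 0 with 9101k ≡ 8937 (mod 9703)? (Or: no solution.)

gcd(9703, 9101) = 1  (9703 = 1*9101 + 602, 9101 = 15*602 + 71, 602 = 8*71 + 34, 71 = 2*34 + 3, 34 = 11*3 + 1, 3 = 3*1).
1 divides 8937, so solutions exist.
Back-substituting, 9101*(-3143) + 9703*(2948) = 1.
So 9101*(-3143) ≡ 1 (mod 9703); multiply by 8937: k ≡ -28088991 (mod 9703).
Smallest nonnegative: k = -28088991 mod 9703 = 1194.

1194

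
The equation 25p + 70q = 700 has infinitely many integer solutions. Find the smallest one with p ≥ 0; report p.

gcd(70, 25) = 5  (70 = 2×25 + 20, 25 = 1×20 + 5, 20 = 4×5).
5 divides 700, so solutions exist.
Back-substituting, 25×(3) + 70×(-1) = 5.
Scale by 700/5 = 140: (p₀, q₀) = (420, -140).
General solution: p = 420 + 14t, q = -140 - 5t for integer t.
p ≥ 0: smallest is 420 mod 14 = 0 (at t = -30), with q = 10.

0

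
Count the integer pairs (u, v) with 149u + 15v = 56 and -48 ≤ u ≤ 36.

6

gcd(149, 15) = 1.
By Bézout, 149×(-1) + 15×(10) = 1.
Particular solution: (4, -36).
General solution: u = 4 + 15t, v = -36 - 149t for integer t.
-48 ≤ 4 + 15t ≤ 36 gives t ∈ [-3, 2], which is 6 values.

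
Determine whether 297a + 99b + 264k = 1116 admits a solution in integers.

no

gcd(297, 99):
  297 = 3×99
so gcd(297, 99) = 99.
gcd(99, 264) = 33.
33 does not divide 1116 (remainder 27), so no integer solutions.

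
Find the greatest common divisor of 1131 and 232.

gcd(1131, 232):
  1131 = 4*232 + 203
  232 = 1*203 + 29
  203 = 7*29
so gcd(1131, 232) = 29.

29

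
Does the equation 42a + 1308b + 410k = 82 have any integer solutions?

yes

gcd(1308, 42) = 6.
gcd(6, 410) = 2.
2 divides 82, so integer solutions exist.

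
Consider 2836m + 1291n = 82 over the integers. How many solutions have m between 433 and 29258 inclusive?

gcd(2836, 1291) = 1.
By Bézout, 2836·(-615) + 1291·(1351) = 1.
Particular solution: (1210, -2658).
General solution: m = 1210 + 1291t, n = -2658 - 2836t for integer t.
433 ≤ 1210 + 1291t ≤ 29258 gives t ∈ [0, 21], which is 22 values.

22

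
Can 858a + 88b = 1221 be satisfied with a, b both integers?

gcd(858, 88) = 22  (858 = 9×88 + 66, 88 = 1×66 + 22, 66 = 3×22).
22 does not divide 1221 (remainder 11), so no integer solutions.

no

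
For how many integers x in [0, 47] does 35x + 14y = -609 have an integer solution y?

24

gcd(35, 14) = 7  (35 = 2*14 + 7, 14 = 2*7).
Back-substituting, 35*(1) + 14*(-2) = 7.
Scale by -87: particular solution (-87, 174); reduce x mod 2: (1, -46).
General solution: x = 1 + 2t, y = -46 - 5t for integer t.
0 ≤ 1 + 2t ≤ 47 gives t ∈ [0, 23], which is 24 values.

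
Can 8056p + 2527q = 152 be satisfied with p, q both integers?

yes

gcd(8056, 2527):
  8056 = 3·2527 + 475
  2527 = 5·475 + 152
  475 = 3·152 + 19
  152 = 8·19
so gcd(8056, 2527) = 19.
19 divides 152, so integer solutions exist.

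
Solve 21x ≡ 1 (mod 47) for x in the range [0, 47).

9

gcd(47, 21) = 1  (47 = 2*21 + 5, 21 = 4*5 + 1, 5 = 5*1).
Back-substituting, 21*(9) + 47*(-4) = 1.
So 21*9 ≡ 1 (mod 47), and 9 mod 47 = 9.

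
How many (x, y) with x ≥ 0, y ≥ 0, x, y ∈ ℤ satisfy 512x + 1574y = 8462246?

gcd(1574, 512):
  1574 = 3×512 + 38
  512 = 13×38 + 18
  38 = 2×18 + 2
  18 = 9×2
so gcd(1574, 512) = 2.
Back-substitute for Bézout coefficients:
  2 = 38 - 2×18
  ... = 512×(-83) + 1574×(27)
Scale by 4231123: one solution is (-351183209, 114240321). Reduce x mod 787: (588, 5185).
General: x = 588 + 787t, y = 5185 - 256t.
x ≥ 0 ⇒ t ≥ 0; y ≥ 0 ⇒ t ≤ 20. So t ∈ [0, 20]: 21 solutions.

21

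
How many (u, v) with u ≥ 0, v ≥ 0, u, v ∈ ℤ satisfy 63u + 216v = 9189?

6

gcd(216, 63):
  216 = 3*63 + 27
  63 = 2*27 + 9
  27 = 3*9
so gcd(216, 63) = 9.
Back-substitute for Bézout coefficients:
  9 = 63 - 2*27
  ... = 63*(7) + 216*(-2)
Scale by 1021: one solution is (7147, -2042). Reduce u mod 24: (19, 37).
General: u = 19 + 24t, v = 37 - 7t.
u ≥ 0 ⇒ t ≥ 0; v ≥ 0 ⇒ t ≤ 5. So t ∈ [0, 5]: 6 solutions.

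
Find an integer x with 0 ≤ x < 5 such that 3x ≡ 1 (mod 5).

gcd(5, 3):
  5 = 1·3 + 2
  3 = 1·2 + 1
  2 = 2·1
so gcd(5, 3) = 1.
Back-substitute for Bézout coefficients:
  1 = 3 - 1·2
  ... = 3·(2) + 5·(-1)
So 3·2 ≡ 1 (mod 5), and 2 mod 5 = 2.

2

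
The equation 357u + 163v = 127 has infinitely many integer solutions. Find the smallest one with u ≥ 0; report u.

gcd(357, 163) = 1.
1 divides 127, so solutions exist.
By Bézout, 357·(-21) + 163·(46) = 1.
Scale by 127/1 = 127: (u₀, v₀) = (-2667, 5842).
General solution: u = -2667 + 163t, v = 5842 - 357t for integer t.
u ≥ 0: smallest is -2667 mod 163 = 104 (at t = 17), with v = -227.

104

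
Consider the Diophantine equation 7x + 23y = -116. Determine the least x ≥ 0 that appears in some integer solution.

13

gcd(23, 7) = 1  (23 = 3×7 + 2, 7 = 3×2 + 1, 2 = 2×1).
1 divides -116, so solutions exist.
Back-substituting, 7×(10) + 23×(-3) = 1.
Scale by -116/1 = -116: (x₀, y₀) = (-1160, 348).
General solution: x = -1160 + 23t, y = 348 - 7t for integer t.
x ≥ 0: smallest is -1160 mod 23 = 13 (at t = 51), with y = -9.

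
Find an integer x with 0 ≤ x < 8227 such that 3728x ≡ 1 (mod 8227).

gcd(8227, 3728) = 1.
By Bézout, 3728×(-907) + 8227×(411) = 1.
So 3728×-907 ≡ 1 (mod 8227), and -907 mod 8227 = 7320.

7320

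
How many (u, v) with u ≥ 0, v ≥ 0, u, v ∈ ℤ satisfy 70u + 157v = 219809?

20

gcd(157, 70):
  157 = 2×70 + 17
  70 = 4×17 + 2
  17 = 8×2 + 1
  2 = 2×1
so gcd(157, 70) = 1.
Back-substitute for Bézout coefficients:
  1 = 17 - 8×2
  ... = 70×(-74) + 157×(33)
Scale by 219809: one solution is (-16265866, 7253697). Reduce u mod 157: (119, 1347).
General: u = 119 + 157t, v = 1347 - 70t.
u ≥ 0 ⇒ t ≥ 0; v ≥ 0 ⇒ t ≤ 19. So t ∈ [0, 19]: 20 solutions.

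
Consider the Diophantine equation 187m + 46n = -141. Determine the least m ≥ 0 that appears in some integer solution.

gcd(187, 46) = 1.
1 divides -141, so solutions exist.
By Bézout, 187*(-15) + 46*(61) = 1.
Scale by -141/1 = -141: (m₀, n₀) = (2115, -8601).
General solution: m = 2115 + 46t, n = -8601 - 187t for integer t.
m ≥ 0: smallest is 2115 mod 46 = 45 (at t = -45), with n = -186.

45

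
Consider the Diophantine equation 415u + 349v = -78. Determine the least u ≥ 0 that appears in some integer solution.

gcd(415, 349):
  415 = 1·349 + 66
  349 = 5·66 + 19
  66 = 3·19 + 9
  19 = 2·9 + 1
  9 = 9·1
so gcd(415, 349) = 1.
1 divides -78, so solutions exist.
Back-substitute for Bézout coefficients:
  1 = 19 - 2·9
  ... = 415·(-37) + 349·(44)
Scale by -78/1 = -78: (u₀, v₀) = (2886, -3432).
General solution: u = 2886 + 349t, v = -3432 - 415t for integer t.
u ≥ 0: smallest is 2886 mod 349 = 94 (at t = -8), with v = -112.

94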